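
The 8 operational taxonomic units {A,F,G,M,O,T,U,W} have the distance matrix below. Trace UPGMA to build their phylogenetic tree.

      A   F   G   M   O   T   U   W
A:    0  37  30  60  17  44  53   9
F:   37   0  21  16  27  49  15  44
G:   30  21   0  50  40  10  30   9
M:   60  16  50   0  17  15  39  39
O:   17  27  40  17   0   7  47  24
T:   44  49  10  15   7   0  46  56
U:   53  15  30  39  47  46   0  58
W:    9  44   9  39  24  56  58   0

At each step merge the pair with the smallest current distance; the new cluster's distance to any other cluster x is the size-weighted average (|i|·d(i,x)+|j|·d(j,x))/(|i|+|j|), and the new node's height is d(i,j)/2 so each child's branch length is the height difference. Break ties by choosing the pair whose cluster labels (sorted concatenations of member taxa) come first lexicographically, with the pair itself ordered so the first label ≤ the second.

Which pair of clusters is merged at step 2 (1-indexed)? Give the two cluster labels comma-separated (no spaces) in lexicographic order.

A,W

step 1: merge (O,T) at d=7; branch lengths O→7/2, T→7/2; new cluster OT
  updated: d(A,OT)=61/2, d(F,OT)=38, d(G,OT)=25, d(M,OT)=16, d(OT,U)=93/2, d(OT,W)=40
step 2: merge (A,W) at d=9; branch lengths A→9/2, W→9/2; new cluster AW
  updated: d(AW,F)=81/2, d(AW,G)=39/2, d(AW,M)=99/2, d(AW,OT)=141/4, d(AW,U)=111/2
step 3: merge (F,U) at d=15; branch lengths F→15/2, U→15/2; new cluster FU
  updated: d(AW,FU)=48, d(FU,G)=51/2, d(FU,M)=55/2, d(FU,OT)=169/4
step 4: merge (M,OT) at d=16; branch lengths M→8, OT→9/2; new cluster MOT
  updated: d(AW,MOT)=40, d(FU,MOT)=112/3, d(G,MOT)=100/3
step 5: merge (AW,G) at d=39/2; branch lengths AW→21/4, G→39/4; new cluster AGW
  updated: d(AGW,FU)=81/2, d(AGW,MOT)=340/9
step 6: merge (FU,MOT) at d=112/3; branch lengths FU→67/6, MOT→32/3; new cluster FMOTU
  updated: d(AGW,FMOTU)=583/15
step 7: merge (AGW,FMOTU) at d=583/15; branch lengths AGW→581/60, FMOTU→23/30; new cluster AFGMOTUW
final tree: (((A:9/2,W:9/2):21/4,G:39/4):581/60,((F:15/2,U:15/2):67/6,(M:8,(O:7/2,T:7/2):9/2):32/3):23/30)
total length: 5447/60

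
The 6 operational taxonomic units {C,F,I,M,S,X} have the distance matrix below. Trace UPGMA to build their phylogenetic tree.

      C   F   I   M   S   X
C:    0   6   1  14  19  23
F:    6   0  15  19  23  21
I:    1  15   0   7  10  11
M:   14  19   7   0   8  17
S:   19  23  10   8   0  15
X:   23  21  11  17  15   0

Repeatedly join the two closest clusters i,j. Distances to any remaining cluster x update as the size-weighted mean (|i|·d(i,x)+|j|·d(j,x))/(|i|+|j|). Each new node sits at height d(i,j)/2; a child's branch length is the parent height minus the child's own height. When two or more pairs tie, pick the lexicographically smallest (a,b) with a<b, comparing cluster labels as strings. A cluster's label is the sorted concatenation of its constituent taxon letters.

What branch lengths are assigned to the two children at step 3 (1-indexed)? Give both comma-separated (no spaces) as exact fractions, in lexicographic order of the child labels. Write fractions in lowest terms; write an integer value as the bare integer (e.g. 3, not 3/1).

19/4,21/4

1. join C+I (d=1) ⇒ CI; edges |C|=1/2, |I|=1/2
  updated: d(CI,F)=21/2, d(CI,M)=21/2, d(CI,S)=29/2, d(CI,X)=17
2. join M+S (d=8) ⇒ MS; edges |M|=4, |S|=4
  updated: d(CI,MS)=25/2, d(F,MS)=21, d(MS,X)=16
3. join CI+F (d=21/2) ⇒ CFI; edges |CI|=19/4, |F|=21/4
  updated: d(CFI,MS)=46/3, d(CFI,X)=55/3
4. join CFI+MS (d=46/3) ⇒ CFIMS; edges |CFI|=29/12, |MS|=11/3
  updated: d(CFIMS,X)=87/5
5. join CFIMS+X (d=87/5) ⇒ CFIMSX; edges |CFIMS|=31/30, |X|=87/10
final tree: ((((C:1/2,I:1/2):19/4,F:21/4):29/12,(M:4,S:4):11/3):31/30,X:87/10)
total length: 2089/60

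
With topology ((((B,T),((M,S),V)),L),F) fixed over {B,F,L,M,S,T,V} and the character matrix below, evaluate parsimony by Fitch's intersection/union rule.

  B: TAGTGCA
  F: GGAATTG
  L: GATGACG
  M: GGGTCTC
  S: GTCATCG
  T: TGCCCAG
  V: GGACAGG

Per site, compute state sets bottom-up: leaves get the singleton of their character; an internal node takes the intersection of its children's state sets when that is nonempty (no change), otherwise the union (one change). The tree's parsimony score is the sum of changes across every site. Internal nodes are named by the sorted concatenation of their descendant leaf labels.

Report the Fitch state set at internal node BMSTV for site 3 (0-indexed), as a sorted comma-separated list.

C,T

site 0, node BT: B={T} ∩ T={T} → {T} (+0)
site 0, node MS: M={G} ∩ S={G} → {G} (+0)
site 0, node MSV: MS={G} ∩ V={G} → {G} (+0)
site 0, node BMSTV: BT={T} ∪ MSV={G} → {G,T} (+1)
site 0, node BLMSTV: BMSTV={G,T} ∩ L={G} → {G} (+0)
site 0, node BFLMSTV: BLMSTV={G} ∩ F={G} → {G} (+0)
site 1, node BT: B={A} ∪ T={G} → {A,G} (+1)
site 1, node MS: M={G} ∪ S={T} → {G,T} (+1)
site 1, node MSV: MS={G,T} ∩ V={G} → {G} (+0)
site 1, node BMSTV: BT={A,G} ∩ MSV={G} → {G} (+0)
site 1, node BLMSTV: BMSTV={G} ∪ L={A} → {A,G} (+1)
site 1, node BFLMSTV: BLMSTV={A,G} ∩ F={G} → {G} (+0)
site 2, node BT: B={G} ∪ T={C} → {C,G} (+1)
site 2, node MS: M={G} ∪ S={C} → {C,G} (+1)
site 2, node MSV: MS={C,G} ∪ V={A} → {A,C,G} (+1)
site 2, node BMSTV: BT={C,G} ∩ MSV={A,C,G} → {C,G} (+0)
site 2, node BLMSTV: BMSTV={C,G} ∪ L={T} → {C,G,T} (+1)
site 2, node BFLMSTV: BLMSTV={C,G,T} ∪ F={A} → {A,C,G,T} (+1)
site 3, node BT: B={T} ∪ T={C} → {C,T} (+1)
site 3, node MS: M={T} ∪ S={A} → {A,T} (+1)
site 3, node MSV: MS={A,T} ∪ V={C} → {A,C,T} (+1)
site 3, node BMSTV: BT={C,T} ∩ MSV={A,C,T} → {C,T} (+0)
site 3, node BLMSTV: BMSTV={C,T} ∪ L={G} → {C,G,T} (+1)
site 3, node BFLMSTV: BLMSTV={C,G,T} ∪ F={A} → {A,C,G,T} (+1)
site 4, node BT: B={G} ∪ T={C} → {C,G} (+1)
site 4, node MS: M={C} ∪ S={T} → {C,T} (+1)
site 4, node MSV: MS={C,T} ∪ V={A} → {A,C,T} (+1)
site 4, node BMSTV: BT={C,G} ∩ MSV={A,C,T} → {C} (+0)
site 4, node BLMSTV: BMSTV={C} ∪ L={A} → {A,C} (+1)
site 4, node BFLMSTV: BLMSTV={A,C} ∪ F={T} → {A,C,T} (+1)
site 5, node BT: B={C} ∪ T={A} → {A,C} (+1)
site 5, node MS: M={T} ∪ S={C} → {C,T} (+1)
site 5, node MSV: MS={C,T} ∪ V={G} → {C,G,T} (+1)
site 5, node BMSTV: BT={A,C} ∩ MSV={C,G,T} → {C} (+0)
site 5, node BLMSTV: BMSTV={C} ∩ L={C} → {C} (+0)
site 5, node BFLMSTV: BLMSTV={C} ∪ F={T} → {C,T} (+1)
site 6, node BT: B={A} ∪ T={G} → {A,G} (+1)
site 6, node MS: M={C} ∪ S={G} → {C,G} (+1)
site 6, node MSV: MS={C,G} ∩ V={G} → {G} (+0)
site 6, node BMSTV: BT={A,G} ∩ MSV={G} → {G} (+0)
site 6, node BLMSTV: BMSTV={G} ∩ L={G} → {G} (+0)
site 6, node BFLMSTV: BLMSTV={G} ∩ F={G} → {G} (+0)
per-site changes: [1, 3, 5, 5, 5, 4, 2]; total = 25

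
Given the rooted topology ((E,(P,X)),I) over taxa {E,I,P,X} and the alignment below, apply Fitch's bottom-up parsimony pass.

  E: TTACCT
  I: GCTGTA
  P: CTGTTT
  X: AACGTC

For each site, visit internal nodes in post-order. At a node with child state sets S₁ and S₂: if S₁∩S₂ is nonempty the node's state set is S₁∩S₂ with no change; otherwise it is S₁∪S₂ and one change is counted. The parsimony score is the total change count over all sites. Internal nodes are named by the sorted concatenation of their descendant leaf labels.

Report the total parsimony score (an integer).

13

PX@0: {C} ∪ {A} = {A,C} (union, +1)
EPX@0: {T} ∪ {A,C} = {A,C,T} (union, +1)
EIPX@0: {A,C,T} ∪ {G} = {A,C,G,T} (union, +1)
PX@1: {T} ∪ {A} = {A,T} (union, +1)
EPX@1: {T} ∩ {A,T} = {T} (intersection, +0)
EIPX@1: {T} ∪ {C} = {C,T} (union, +1)
PX@2: {G} ∪ {C} = {C,G} (union, +1)
EPX@2: {A} ∪ {C,G} = {A,C,G} (union, +1)
EIPX@2: {A,C,G} ∪ {T} = {A,C,G,T} (union, +1)
PX@3: {T} ∪ {G} = {G,T} (union, +1)
EPX@3: {C} ∪ {G,T} = {C,G,T} (union, +1)
EIPX@3: {C,G,T} ∩ {G} = {G} (intersection, +0)
PX@4: {T} ∩ {T} = {T} (intersection, +0)
EPX@4: {C} ∪ {T} = {C,T} (union, +1)
EIPX@4: {C,T} ∩ {T} = {T} (intersection, +0)
PX@5: {T} ∪ {C} = {C,T} (union, +1)
EPX@5: {T} ∩ {C,T} = {T} (intersection, +0)
EIPX@5: {T} ∪ {A} = {A,T} (union, +1)
per-site changes: [3, 2, 3, 2, 1, 2]; total = 13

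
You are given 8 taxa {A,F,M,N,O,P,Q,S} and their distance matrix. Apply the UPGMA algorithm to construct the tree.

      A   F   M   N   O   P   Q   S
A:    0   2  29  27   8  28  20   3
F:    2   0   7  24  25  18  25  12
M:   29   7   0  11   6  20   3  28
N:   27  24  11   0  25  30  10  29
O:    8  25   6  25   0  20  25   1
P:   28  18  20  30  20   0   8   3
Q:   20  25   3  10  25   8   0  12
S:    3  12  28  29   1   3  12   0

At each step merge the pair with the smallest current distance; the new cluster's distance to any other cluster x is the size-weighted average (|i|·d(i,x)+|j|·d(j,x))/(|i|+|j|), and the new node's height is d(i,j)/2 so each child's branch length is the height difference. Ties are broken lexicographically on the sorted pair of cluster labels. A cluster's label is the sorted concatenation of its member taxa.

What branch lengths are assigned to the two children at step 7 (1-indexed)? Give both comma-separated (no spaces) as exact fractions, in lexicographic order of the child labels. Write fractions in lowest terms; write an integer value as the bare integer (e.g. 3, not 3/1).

iteration 1: select O,S (d=1); attach at lengths (1/2, 1/2); label the merged cluster OS
  updated: d(A,OS)=11/2, d(F,OS)=37/2, d(M,OS)=17, d(N,OS)=27, d(OS,P)=23/2, d(OS,Q)=37/2
iteration 2: select A,F (d=2); attach at lengths (1, 1); label the merged cluster AF
  updated: d(AF,M)=18, d(AF,N)=51/2, d(AF,OS)=12, d(AF,P)=23, d(AF,Q)=45/2
iteration 3: select M,Q (d=3); attach at lengths (3/2, 3/2); label the merged cluster MQ
  updated: d(AF,MQ)=81/4, d(MQ,N)=21/2, d(MQ,OS)=71/4, d(MQ,P)=14
iteration 4: select MQ,N (d=21/2); attach at lengths (15/4, 21/4); label the merged cluster MNQ
  updated: d(AF,MNQ)=22, d(MNQ,OS)=125/6, d(MNQ,P)=58/3
iteration 5: select OS,P (d=23/2); attach at lengths (21/4, 23/4); label the merged cluster OPS
  updated: d(AF,OPS)=47/3, d(MNQ,OPS)=61/3
iteration 6: select AF,OPS (d=47/3); attach at lengths (41/6, 25/12); label the merged cluster AFOPS
  updated: d(AFOPS,MNQ)=21
iteration 7: select AFOPS,MNQ (d=21); attach at lengths (8/3, 21/4); label the merged cluster AFMNOPQS
final tree: (((A:1,F:1):41/6,((O:1/2,S:1/2):21/4,P:23/4):25/12):8/3,((M:3/2,Q:3/2):15/4,N:21/4):21/4)
total length: 257/6

8/3,21/4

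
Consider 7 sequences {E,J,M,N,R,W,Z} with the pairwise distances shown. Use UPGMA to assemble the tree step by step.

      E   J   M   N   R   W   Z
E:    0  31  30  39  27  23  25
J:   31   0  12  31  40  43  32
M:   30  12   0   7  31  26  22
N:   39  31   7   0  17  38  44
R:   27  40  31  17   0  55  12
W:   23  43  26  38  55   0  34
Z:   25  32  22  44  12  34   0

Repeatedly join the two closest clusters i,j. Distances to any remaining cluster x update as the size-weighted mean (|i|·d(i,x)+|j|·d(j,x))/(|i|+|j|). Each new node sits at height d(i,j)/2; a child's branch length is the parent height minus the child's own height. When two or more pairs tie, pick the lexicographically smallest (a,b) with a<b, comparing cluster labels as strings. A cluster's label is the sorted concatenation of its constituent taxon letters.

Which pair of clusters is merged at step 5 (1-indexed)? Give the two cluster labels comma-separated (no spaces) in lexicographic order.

JMN,RZ

iteration 1: select M,N (d=7); attach at lengths (7/2, 7/2); label the merged cluster MN
  updated: d(E,MN)=69/2, d(J,MN)=43/2, d(MN,R)=24, d(MN,W)=32, d(MN,Z)=33
iteration 2: select R,Z (d=12); attach at lengths (6, 6); label the merged cluster RZ
  updated: d(E,RZ)=26, d(J,RZ)=36, d(MN,RZ)=57/2, d(RZ,W)=89/2
iteration 3: select J,MN (d=43/2); attach at lengths (43/4, 29/4); label the merged cluster JMN
  updated: d(E,JMN)=100/3, d(JMN,RZ)=31, d(JMN,W)=107/3
iteration 4: select E,W (d=23); attach at lengths (23/2, 23/2); label the merged cluster EW
  updated: d(EW,JMN)=69/2, d(EW,RZ)=141/4
iteration 5: select JMN,RZ (d=31); attach at lengths (19/4, 19/2); label the merged cluster JMNRZ
  updated: d(EW,JMNRZ)=174/5
iteration 6: select EW,JMNRZ (d=174/5); attach at lengths (59/10, 19/10); label the merged cluster EJMNRWZ
final tree: ((E:23/2,W:23/2):59/10,((J:43/4,(M:7/2,N:7/2):29/4):19/4,(R:6,Z:6):19/2):19/10)
total length: 1641/20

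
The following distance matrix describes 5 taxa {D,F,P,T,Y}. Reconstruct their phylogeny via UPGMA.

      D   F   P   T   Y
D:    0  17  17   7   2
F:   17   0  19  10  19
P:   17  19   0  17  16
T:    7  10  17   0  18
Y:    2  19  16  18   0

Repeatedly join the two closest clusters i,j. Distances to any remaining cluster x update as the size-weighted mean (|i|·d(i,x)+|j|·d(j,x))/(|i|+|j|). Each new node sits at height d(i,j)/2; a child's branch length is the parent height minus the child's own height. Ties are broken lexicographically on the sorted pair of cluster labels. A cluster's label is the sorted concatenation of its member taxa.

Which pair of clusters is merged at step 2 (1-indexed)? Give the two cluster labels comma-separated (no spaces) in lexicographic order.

iteration 1: select D,Y (d=2); attach at lengths (1, 1); label the merged cluster DY
  updated: d(DY,F)=18, d(DY,P)=33/2, d(DY,T)=25/2
iteration 2: select F,T (d=10); attach at lengths (5, 5); label the merged cluster FT
  updated: d(DY,FT)=61/4, d(FT,P)=18
iteration 3: select DY,FT (d=61/4); attach at lengths (53/8, 21/8); label the merged cluster DFTY
  updated: d(DFTY,P)=69/4
iteration 4: select DFTY,P (d=69/4); attach at lengths (1, 69/8); label the merged cluster DFPTY
final tree: (((D:1,Y:1):53/8,(F:5,T:5):21/8):1,P:69/8)
total length: 247/8

F,T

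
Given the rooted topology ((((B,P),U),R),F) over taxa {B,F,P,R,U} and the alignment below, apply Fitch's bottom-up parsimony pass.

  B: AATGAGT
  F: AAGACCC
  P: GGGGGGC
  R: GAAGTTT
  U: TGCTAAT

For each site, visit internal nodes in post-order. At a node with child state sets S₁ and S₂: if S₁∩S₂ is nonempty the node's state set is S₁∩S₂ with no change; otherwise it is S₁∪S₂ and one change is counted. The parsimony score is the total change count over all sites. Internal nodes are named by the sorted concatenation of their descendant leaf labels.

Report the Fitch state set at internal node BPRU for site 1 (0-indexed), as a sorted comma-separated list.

[col 0] BP: children B:{A}, P:{G} ∪→ {A,G}; cost 1
[col 0] BPU: children BP:{A,G}, U:{T} ∪→ {A,G,T}; cost 1
[col 0] BPRU: children BPU:{A,G,T}, R:{G} ∩→ {G}; cost 0
[col 0] BFPRU: children BPRU:{G}, F:{A} ∪→ {A,G}; cost 1
[col 1] BP: children B:{A}, P:{G} ∪→ {A,G}; cost 1
[col 1] BPU: children BP:{A,G}, U:{G} ∩→ {G}; cost 0
[col 1] BPRU: children BPU:{G}, R:{A} ∪→ {A,G}; cost 1
[col 1] BFPRU: children BPRU:{A,G}, F:{A} ∩→ {A}; cost 0
[col 2] BP: children B:{T}, P:{G} ∪→ {G,T}; cost 1
[col 2] BPU: children BP:{G,T}, U:{C} ∪→ {C,G,T}; cost 1
[col 2] BPRU: children BPU:{C,G,T}, R:{A} ∪→ {A,C,G,T}; cost 1
[col 2] BFPRU: children BPRU:{A,C,G,T}, F:{G} ∩→ {G}; cost 0
[col 3] BP: children B:{G}, P:{G} ∩→ {G}; cost 0
[col 3] BPU: children BP:{G}, U:{T} ∪→ {G,T}; cost 1
[col 3] BPRU: children BPU:{G,T}, R:{G} ∩→ {G}; cost 0
[col 3] BFPRU: children BPRU:{G}, F:{A} ∪→ {A,G}; cost 1
[col 4] BP: children B:{A}, P:{G} ∪→ {A,G}; cost 1
[col 4] BPU: children BP:{A,G}, U:{A} ∩→ {A}; cost 0
[col 4] BPRU: children BPU:{A}, R:{T} ∪→ {A,T}; cost 1
[col 4] BFPRU: children BPRU:{A,T}, F:{C} ∪→ {A,C,T}; cost 1
[col 5] BP: children B:{G}, P:{G} ∩→ {G}; cost 0
[col 5] BPU: children BP:{G}, U:{A} ∪→ {A,G}; cost 1
[col 5] BPRU: children BPU:{A,G}, R:{T} ∪→ {A,G,T}; cost 1
[col 5] BFPRU: children BPRU:{A,G,T}, F:{C} ∪→ {A,C,G,T}; cost 1
[col 6] BP: children B:{T}, P:{C} ∪→ {C,T}; cost 1
[col 6] BPU: children BP:{C,T}, U:{T} ∩→ {T}; cost 0
[col 6] BPRU: children BPU:{T}, R:{T} ∩→ {T}; cost 0
[col 6] BFPRU: children BPRU:{T}, F:{C} ∪→ {C,T}; cost 1
per-site changes: [3, 2, 3, 2, 3, 3, 2]; total = 18

A,G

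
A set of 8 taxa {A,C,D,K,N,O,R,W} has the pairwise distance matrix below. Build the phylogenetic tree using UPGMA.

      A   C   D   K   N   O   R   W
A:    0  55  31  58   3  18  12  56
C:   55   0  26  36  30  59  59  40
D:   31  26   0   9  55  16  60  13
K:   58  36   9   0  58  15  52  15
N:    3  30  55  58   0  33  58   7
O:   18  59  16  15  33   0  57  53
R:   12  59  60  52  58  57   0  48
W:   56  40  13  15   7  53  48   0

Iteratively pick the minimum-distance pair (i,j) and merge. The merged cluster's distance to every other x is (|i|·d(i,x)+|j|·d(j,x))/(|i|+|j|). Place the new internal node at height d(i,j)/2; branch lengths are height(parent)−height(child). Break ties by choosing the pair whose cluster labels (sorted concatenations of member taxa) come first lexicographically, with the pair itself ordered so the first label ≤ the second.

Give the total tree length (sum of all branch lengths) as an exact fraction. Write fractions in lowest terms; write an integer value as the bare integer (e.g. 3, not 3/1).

1. join A+N (d=3) ⇒ AN; edges |A|=3/2, |N|=3/2
  updated: d(AN,C)=85/2, d(AN,D)=43, d(AN,K)=58, d(AN,O)=51/2, d(AN,R)=35, d(AN,W)=63/2
2. join D+K (d=9) ⇒ DK; edges |D|=9/2, |K|=9/2
  updated: d(AN,DK)=101/2, d(C,DK)=31, d(DK,O)=31/2, d(DK,R)=56, d(DK,W)=14
3. join DK+W (d=14) ⇒ DKW; edges |DK|=5/2, |W|=7
  updated: d(AN,DKW)=265/6, d(C,DKW)=34, d(DKW,O)=28, d(DKW,R)=160/3
4. join AN+O (d=51/2) ⇒ ANO; edges |AN|=45/4, |O|=51/4
  updated: d(ANO,C)=48, d(ANO,DKW)=349/9, d(ANO,R)=127/3
5. join C+DKW (d=34) ⇒ CDKW; edges |C|=17, |DKW|=10
  updated: d(ANO,CDKW)=493/12, d(CDKW,R)=219/4
6. join ANO+CDKW (d=493/12) ⇒ ACDKNOW; edges |ANO|=187/24, |CDKW|=85/24
  updated: d(ACDKNOW,R)=346/7
7. join ACDKNOW+R (d=346/7) ⇒ ACDKNORW; edges |ACDKNOW|=701/168, |R|=173/7
final tree: ((((A:3/2,N:3/2):45/4,O:51/4):187/24,(C:17,((D:9/2,K:9/2):5/2,W:7):10):85/24):701/168,R:173/7)
total length: 18937/168

18937/168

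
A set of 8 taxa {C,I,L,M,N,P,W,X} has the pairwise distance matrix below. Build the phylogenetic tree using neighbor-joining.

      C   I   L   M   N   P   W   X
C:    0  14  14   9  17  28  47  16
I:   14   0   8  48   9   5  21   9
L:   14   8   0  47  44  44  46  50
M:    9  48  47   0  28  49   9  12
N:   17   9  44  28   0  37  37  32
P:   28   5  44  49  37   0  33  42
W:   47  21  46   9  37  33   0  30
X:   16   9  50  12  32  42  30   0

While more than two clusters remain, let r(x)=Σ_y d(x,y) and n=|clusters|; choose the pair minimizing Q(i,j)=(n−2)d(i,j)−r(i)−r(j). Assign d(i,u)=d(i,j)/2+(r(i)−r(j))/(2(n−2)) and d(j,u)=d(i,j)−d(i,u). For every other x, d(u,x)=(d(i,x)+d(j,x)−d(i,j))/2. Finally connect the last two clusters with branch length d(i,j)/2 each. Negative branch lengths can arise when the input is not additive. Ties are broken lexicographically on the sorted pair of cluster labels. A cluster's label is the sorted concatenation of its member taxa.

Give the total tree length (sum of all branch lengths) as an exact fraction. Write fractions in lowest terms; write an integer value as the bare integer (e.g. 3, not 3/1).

1319/16

step 1: merge (M,W) at d=9, Q=-371; branch lengths M→11/4, W→25/4; new cluster MW
  updated: d(C,MW)=47/2, d(I,MW)=30, d(L,MW)=42, d(MW,N)=28, d(MW,P)=73/2, d(MW,X)=33/2
step 2: merge (MW,X) at d=33/2, Q=-519/2; branch lengths MW→187/20, X→143/20; new cluster MWX
  updated: d(C,MWX)=23/2, d(I,MWX)=45/4, d(L,MWX)=151/4, d(MWX,N)=87/4, d(MWX,P)=31
step 3: merge (C,L) at d=14, Q=-705/4; branch lengths C→-29/32, L→477/32; new cluster CL
  updated: d(CL,I)=4, d(CL,MWX)=141/8, d(CL,N)=47/2, d(CL,P)=29
step 4: merge (I,P) at d=5, Q=-465/4; branch lengths I→-77/8, P→117/8; new cluster IP
  updated: d(CL,IP)=14, d(IP,MWX)=149/8, d(IP,N)=41/2
step 5: merge (CL,IP) at d=14, Q=-321/4; branch lengths CL→15/2, IP→13/2; new cluster CILP
  updated: d(CILP,MWX)=89/8, d(CILP,N)=15
step 6: merge (CILP,MWX) at d=89/8, Q=-383/8; branch lengths CILP→35/16, MWX→143/16; new cluster CILMPWX
  updated: d(CILMPWX,N)=205/16
step 7: merge (CILMPWX,N) at d=205/16; branch lengths CILMPWX→205/32, N→205/32; new cluster CILMNPWX
final tree: ((((C:-29/32,L:477/32):15/2,(I:-77/8,P:117/8):13/2):35/16,((M:11/4,W:25/4):187/20,X:143/20):143/16):205/32,N:205/32)
total length: 1319/16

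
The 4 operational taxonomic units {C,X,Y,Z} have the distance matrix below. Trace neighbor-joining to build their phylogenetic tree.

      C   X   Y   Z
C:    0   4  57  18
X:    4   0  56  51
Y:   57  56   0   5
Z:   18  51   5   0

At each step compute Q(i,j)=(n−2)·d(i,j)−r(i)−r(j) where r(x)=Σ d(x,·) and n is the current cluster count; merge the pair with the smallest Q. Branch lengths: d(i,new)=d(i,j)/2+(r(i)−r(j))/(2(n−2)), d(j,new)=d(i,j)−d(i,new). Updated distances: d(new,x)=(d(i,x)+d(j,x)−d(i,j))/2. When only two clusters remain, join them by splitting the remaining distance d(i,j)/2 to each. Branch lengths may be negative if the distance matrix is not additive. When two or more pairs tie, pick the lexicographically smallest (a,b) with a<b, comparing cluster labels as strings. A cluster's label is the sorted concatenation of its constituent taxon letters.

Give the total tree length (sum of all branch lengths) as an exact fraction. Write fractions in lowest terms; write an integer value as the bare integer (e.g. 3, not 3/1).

50

step 1: merge (C,X) at d=4, Q=-182; branch lengths C→-6, X→10; new cluster CX
  updated: d(CX,Y)=109/2, d(CX,Z)=65/2
step 2: merge (CX,Y) at d=109/2, Q=-92; branch lengths CX→41, Y→27/2; new cluster CXY
  updated: d(CXY,Z)=-17/2
step 3: merge (CXY,Z) at d=-17/2; branch lengths CXY→-17/4, Z→-17/4; new cluster CXYZ
final tree: (((C:-6,X:10):41,Y:27/2):-17/4,Z:-17/4)
total length: 50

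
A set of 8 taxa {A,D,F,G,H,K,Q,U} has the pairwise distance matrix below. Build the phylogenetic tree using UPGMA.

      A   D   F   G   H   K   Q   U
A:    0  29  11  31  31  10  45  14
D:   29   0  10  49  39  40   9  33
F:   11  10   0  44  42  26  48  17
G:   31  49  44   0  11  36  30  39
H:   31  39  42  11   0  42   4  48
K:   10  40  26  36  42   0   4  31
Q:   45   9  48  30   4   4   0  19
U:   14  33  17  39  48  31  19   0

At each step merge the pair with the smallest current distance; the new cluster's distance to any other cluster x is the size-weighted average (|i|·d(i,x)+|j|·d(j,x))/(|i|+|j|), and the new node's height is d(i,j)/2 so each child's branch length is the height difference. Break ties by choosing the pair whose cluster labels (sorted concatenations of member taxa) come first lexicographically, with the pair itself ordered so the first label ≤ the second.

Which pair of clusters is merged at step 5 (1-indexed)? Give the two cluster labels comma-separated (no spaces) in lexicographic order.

1. join H+Q (d=4) ⇒ HQ; edges |H|=2, |Q|=2
  updated: d(A,HQ)=38, d(D,HQ)=24, d(F,HQ)=45, d(G,HQ)=41/2, d(HQ,K)=23, d(HQ,U)=67/2
2. join A+K (d=10) ⇒ AK; edges |A|=5, |K|=5
  updated: d(AK,D)=69/2, d(AK,F)=37/2, d(AK,G)=67/2, d(AK,HQ)=61/2, d(AK,U)=45/2
3. join D+F (d=10) ⇒ DF; edges |D|=5, |F|=5
  updated: d(AK,DF)=53/2, d(DF,G)=93/2, d(DF,HQ)=69/2, d(DF,U)=25
4. join G+HQ (d=41/2) ⇒ GHQ; edges |G|=41/4, |HQ|=33/4
  updated: d(AK,GHQ)=63/2, d(DF,GHQ)=77/2, d(GHQ,U)=106/3
5. join AK+U (d=45/2) ⇒ AKU; edges |AK|=25/4, |U|=45/4
  updated: d(AKU,DF)=26, d(AKU,GHQ)=295/9
6. join AKU+DF (d=26) ⇒ ADFKU; edges |AKU|=7/4, |DF|=8
  updated: d(ADFKU,GHQ)=526/15
7. join ADFKU+GHQ (d=526/15) ⇒ ADFGHKQU; edges |ADFKU|=68/15, |GHQ|=437/60
final tree: ((((A:5,K:5):25/4,U:45/4):7/4,(D:5,F:5):8):68/15,(G:41/4,(H:2,Q:2):33/4):437/60)
total length: 2447/30

AK,U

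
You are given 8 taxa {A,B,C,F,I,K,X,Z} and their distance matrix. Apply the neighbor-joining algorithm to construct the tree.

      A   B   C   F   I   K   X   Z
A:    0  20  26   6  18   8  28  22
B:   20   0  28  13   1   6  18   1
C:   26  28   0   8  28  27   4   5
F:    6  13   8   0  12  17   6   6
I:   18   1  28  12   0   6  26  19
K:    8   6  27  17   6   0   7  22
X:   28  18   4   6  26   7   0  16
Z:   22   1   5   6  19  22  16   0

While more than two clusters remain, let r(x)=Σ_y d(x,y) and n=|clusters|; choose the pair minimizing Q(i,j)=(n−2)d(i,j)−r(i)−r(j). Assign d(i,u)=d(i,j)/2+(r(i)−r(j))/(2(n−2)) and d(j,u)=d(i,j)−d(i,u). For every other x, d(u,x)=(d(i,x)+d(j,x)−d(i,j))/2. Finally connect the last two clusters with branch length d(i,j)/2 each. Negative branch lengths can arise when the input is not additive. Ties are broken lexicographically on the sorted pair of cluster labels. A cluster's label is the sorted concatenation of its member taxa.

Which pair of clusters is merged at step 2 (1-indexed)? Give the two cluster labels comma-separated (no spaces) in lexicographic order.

B,I

1. join C+X (d=4, Q=-207) ⇒ CX; edges |C|=15/4, |X|=1/4
  updated: d(A,CX)=25, d(B,CX)=21, d(CX,F)=5, d(CX,I)=25, d(CX,K)=15, d(CX,Z)=17/2
2. join B+I (d=1, Q=-138) ⇒ BI; edges |B|=-7/5, |I|=12/5
  updated: d(A,BI)=37/2, d(BI,CX)=45/2, d(BI,F)=12, d(BI,K)=11/2, d(BI,Z)=19/2
3. join A+K (d=8, Q=-115) ⇒ AK; edges |A|=11/2, |K|=5/2
  updated: d(AK,BI)=8, d(AK,CX)=16, d(AK,F)=15/2, d(AK,Z)=18
4. join AK+BI (d=8, Q=-155/2) ⇒ ABIK; edges |AK|=43/12, |BI|=53/12
  updated: d(ABIK,CX)=61/4, d(ABIK,F)=23/4, d(ABIK,Z)=39/4
5. join ABIK+F (d=23/4, Q=-36) ⇒ ABFIK; edges |ABIK|=51/8, |F|=-5/8
  updated: d(ABFIK,CX)=29/4, d(ABFIK,Z)=5
6. join ABFIK+CX (d=29/4, Q=-83/4) ⇒ ABCFIKX; edges |ABFIK|=15/8, |CX|=43/8
  updated: d(ABCFIKX,Z)=25/8
7. join ABCFIKX+Z (d=25/8) ⇒ ABCFIKXZ; edges |ABCFIKX|=25/16, |Z|=25/16
final tree: (((((A:11/2,K:5/2):43/12,(B:-7/5,I:12/5):53/12):51/8,F:-5/8):15/8,(C:15/4,X:1/4):43/8):25/16,Z:25/16)
total length: 297/8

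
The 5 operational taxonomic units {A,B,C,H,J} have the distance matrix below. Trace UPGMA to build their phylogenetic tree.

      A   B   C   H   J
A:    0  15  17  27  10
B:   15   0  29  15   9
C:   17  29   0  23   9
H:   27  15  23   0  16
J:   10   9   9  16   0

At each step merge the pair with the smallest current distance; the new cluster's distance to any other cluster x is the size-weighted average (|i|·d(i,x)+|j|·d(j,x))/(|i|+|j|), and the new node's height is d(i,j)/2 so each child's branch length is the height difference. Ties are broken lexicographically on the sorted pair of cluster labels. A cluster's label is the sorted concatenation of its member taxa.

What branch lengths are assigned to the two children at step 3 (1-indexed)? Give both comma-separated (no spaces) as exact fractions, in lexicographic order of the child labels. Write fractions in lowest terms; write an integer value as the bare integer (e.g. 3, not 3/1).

step 1: merge (B,J) at d=9; branch lengths B→9/2, J→9/2; new cluster BJ
  updated: d(A,BJ)=25/2, d(BJ,C)=19, d(BJ,H)=31/2
step 2: merge (A,BJ) at d=25/2; branch lengths A→25/4, BJ→7/4; new cluster ABJ
  updated: d(ABJ,C)=55/3, d(ABJ,H)=58/3
step 3: merge (ABJ,C) at d=55/3; branch lengths ABJ→35/12, C→55/6; new cluster ABCJ
  updated: d(ABCJ,H)=81/4
step 4: merge (ABCJ,H) at d=81/4; branch lengths ABCJ→23/24, H→81/8; new cluster ABCHJ
final tree: (((A:25/4,(B:9/2,J:9/2):7/4):35/12,C:55/6):23/24,H:81/8)
total length: 241/6

35/12,55/6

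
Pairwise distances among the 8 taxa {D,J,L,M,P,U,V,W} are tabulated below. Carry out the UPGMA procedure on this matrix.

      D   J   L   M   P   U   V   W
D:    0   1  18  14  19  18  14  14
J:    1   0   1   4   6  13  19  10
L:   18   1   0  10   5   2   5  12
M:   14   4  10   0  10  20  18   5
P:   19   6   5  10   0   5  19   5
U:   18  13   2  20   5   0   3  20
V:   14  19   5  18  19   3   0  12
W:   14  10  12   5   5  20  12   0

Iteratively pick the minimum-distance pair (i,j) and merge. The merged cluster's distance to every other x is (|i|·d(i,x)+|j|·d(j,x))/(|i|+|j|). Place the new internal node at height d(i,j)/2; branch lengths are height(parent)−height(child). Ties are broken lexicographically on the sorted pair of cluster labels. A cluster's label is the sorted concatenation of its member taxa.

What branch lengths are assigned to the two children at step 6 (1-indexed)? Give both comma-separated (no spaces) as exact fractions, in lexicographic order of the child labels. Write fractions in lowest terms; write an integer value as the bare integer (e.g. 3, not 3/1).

61/12,11/6

1. join D+J (d=1) ⇒ DJ; edges |D|=1/2, |J|=1/2
  updated: d(DJ,L)=19/2, d(DJ,M)=9, d(DJ,P)=25/2, d(DJ,U)=31/2, d(DJ,V)=33/2, d(DJ,W)=12
2. join L+U (d=2) ⇒ LU; edges |L|=1, |U|=1
  updated: d(DJ,LU)=25/2, d(LU,M)=15, d(LU,P)=5, d(LU,V)=4, d(LU,W)=16
3. join LU+V (d=4) ⇒ LUV; edges |LU|=1, |V|=2
  updated: d(DJ,LUV)=83/6, d(LUV,M)=16, d(LUV,P)=29/3, d(LUV,W)=44/3
4. join M+W (d=5) ⇒ MW; edges |M|=5/2, |W|=5/2
  updated: d(DJ,MW)=21/2, d(LUV,MW)=46/3, d(MW,P)=15/2
5. join MW+P (d=15/2) ⇒ MPW; edges |MW|=5/4, |P|=15/4
  updated: d(DJ,MPW)=67/6, d(LUV,MPW)=121/9
6. join DJ+MPW (d=67/6) ⇒ DJMPW; edges |DJ|=61/12, |MPW|=11/6
  updated: d(DJMPW,LUV)=68/5
7. join DJMPW+LUV (d=68/5) ⇒ DJLMPUVW; edges |DJMPW|=73/60, |LUV|=24/5
final tree: (((D:1/2,J:1/2):61/12,((M:5/2,W:5/2):5/4,P:15/4):11/6):73/60,((L:1,U:1):1,V:2):24/5)
total length: 434/15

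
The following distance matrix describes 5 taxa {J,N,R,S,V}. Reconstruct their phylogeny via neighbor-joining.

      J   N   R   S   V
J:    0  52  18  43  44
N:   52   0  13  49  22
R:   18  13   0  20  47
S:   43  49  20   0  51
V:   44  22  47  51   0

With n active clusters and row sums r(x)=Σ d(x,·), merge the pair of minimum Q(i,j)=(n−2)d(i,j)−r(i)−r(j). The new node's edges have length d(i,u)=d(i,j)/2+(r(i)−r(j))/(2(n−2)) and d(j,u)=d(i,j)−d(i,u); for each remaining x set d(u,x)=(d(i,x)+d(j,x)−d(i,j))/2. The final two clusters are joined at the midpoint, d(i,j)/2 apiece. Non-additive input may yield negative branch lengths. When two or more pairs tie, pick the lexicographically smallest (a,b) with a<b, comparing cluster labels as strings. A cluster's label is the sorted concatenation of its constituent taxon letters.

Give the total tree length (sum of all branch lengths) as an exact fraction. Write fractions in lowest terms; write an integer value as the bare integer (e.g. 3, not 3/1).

step 1: merge (N,V) at d=22, Q=-234; branch lengths N→19/3, V→47/3; new cluster NV
  updated: d(J,NV)=37, d(NV,R)=19, d(NV,S)=39
step 2: merge (J,NV) at d=37, Q=-119; branch lengths J→77/4, NV→71/4; new cluster JNV
  updated: d(JNV,R)=0, d(JNV,S)=45/2
step 3: merge (JNV,R) at d=0, Q=-85/2; branch lengths JNV→5/4, R→-5/4; new cluster JNRV
  updated: d(JNRV,S)=85/4
step 4: merge (JNRV,S) at d=85/4; branch lengths JNRV→85/8, S→85/8; new cluster JNRSV
final tree: (((J:77/4,(N:19/3,V:47/3):71/4):5/4,R:-5/4):85/8,S:85/8)
total length: 321/4

321/4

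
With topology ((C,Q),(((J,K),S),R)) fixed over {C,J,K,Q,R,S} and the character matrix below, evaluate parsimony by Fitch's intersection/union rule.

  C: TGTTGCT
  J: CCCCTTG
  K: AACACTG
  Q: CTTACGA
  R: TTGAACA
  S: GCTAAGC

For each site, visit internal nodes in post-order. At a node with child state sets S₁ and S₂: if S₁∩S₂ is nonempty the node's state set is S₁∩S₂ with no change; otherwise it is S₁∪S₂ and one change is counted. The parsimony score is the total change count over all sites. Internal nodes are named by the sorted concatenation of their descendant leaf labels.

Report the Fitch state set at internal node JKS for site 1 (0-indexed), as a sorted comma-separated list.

site 0, node CQ: C={T} ∪ Q={C} → {C,T} (+1)
site 0, node JK: J={C} ∪ K={A} → {A,C} (+1)
site 0, node JKS: JK={A,C} ∪ S={G} → {A,C,G} (+1)
site 0, node JKRS: JKS={A,C,G} ∪ R={T} → {A,C,G,T} (+1)
site 0, node CJKQRS: CQ={C,T} ∩ JKRS={A,C,G,T} → {C,T} (+0)
site 1, node CQ: C={G} ∪ Q={T} → {G,T} (+1)
site 1, node JK: J={C} ∪ K={A} → {A,C} (+1)
site 1, node JKS: JK={A,C} ∩ S={C} → {C} (+0)
site 1, node JKRS: JKS={C} ∪ R={T} → {C,T} (+1)
site 1, node CJKQRS: CQ={G,T} ∩ JKRS={C,T} → {T} (+0)
site 2, node CQ: C={T} ∩ Q={T} → {T} (+0)
site 2, node JK: J={C} ∩ K={C} → {C} (+0)
site 2, node JKS: JK={C} ∪ S={T} → {C,T} (+1)
site 2, node JKRS: JKS={C,T} ∪ R={G} → {C,G,T} (+1)
site 2, node CJKQRS: CQ={T} ∩ JKRS={C,G,T} → {T} (+0)
site 3, node CQ: C={T} ∪ Q={A} → {A,T} (+1)
site 3, node JK: J={C} ∪ K={A} → {A,C} (+1)
site 3, node JKS: JK={A,C} ∩ S={A} → {A} (+0)
site 3, node JKRS: JKS={A} ∩ R={A} → {A} (+0)
site 3, node CJKQRS: CQ={A,T} ∩ JKRS={A} → {A} (+0)
site 4, node CQ: C={G} ∪ Q={C} → {C,G} (+1)
site 4, node JK: J={T} ∪ K={C} → {C,T} (+1)
site 4, node JKS: JK={C,T} ∪ S={A} → {A,C,T} (+1)
site 4, node JKRS: JKS={A,C,T} ∩ R={A} → {A} (+0)
site 4, node CJKQRS: CQ={C,G} ∪ JKRS={A} → {A,C,G} (+1)
site 5, node CQ: C={C} ∪ Q={G} → {C,G} (+1)
site 5, node JK: J={T} ∩ K={T} → {T} (+0)
site 5, node JKS: JK={T} ∪ S={G} → {G,T} (+1)
site 5, node JKRS: JKS={G,T} ∪ R={C} → {C,G,T} (+1)
site 5, node CJKQRS: CQ={C,G} ∩ JKRS={C,G,T} → {C,G} (+0)
site 6, node CQ: C={T} ∪ Q={A} → {A,T} (+1)
site 6, node JK: J={G} ∩ K={G} → {G} (+0)
site 6, node JKS: JK={G} ∪ S={C} → {C,G} (+1)
site 6, node JKRS: JKS={C,G} ∪ R={A} → {A,C,G} (+1)
site 6, node CJKQRS: CQ={A,T} ∩ JKRS={A,C,G} → {A} (+0)
per-site changes: [4, 3, 2, 2, 4, 3, 3]; total = 21

C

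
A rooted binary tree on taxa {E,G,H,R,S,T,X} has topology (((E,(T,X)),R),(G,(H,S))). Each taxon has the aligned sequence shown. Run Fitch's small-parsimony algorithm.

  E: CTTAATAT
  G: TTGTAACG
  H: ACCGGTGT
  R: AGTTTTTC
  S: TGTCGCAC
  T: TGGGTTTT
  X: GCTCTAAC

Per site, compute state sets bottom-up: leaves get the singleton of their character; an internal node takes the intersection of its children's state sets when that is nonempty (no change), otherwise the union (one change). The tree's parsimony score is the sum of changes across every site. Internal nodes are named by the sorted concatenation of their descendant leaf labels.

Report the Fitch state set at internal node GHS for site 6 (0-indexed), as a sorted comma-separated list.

TX@0: {T} ∪ {G} = {G,T} (union, +1)
ETX@0: {C} ∪ {G,T} = {C,G,T} (union, +1)
ERTX@0: {C,G,T} ∪ {A} = {A,C,G,T} (union, +1)
HS@0: {A} ∪ {T} = {A,T} (union, +1)
GHS@0: {T} ∩ {A,T} = {T} (intersection, +0)
EGHRSTX@0: {A,C,G,T} ∩ {T} = {T} (intersection, +0)
TX@1: {G} ∪ {C} = {C,G} (union, +1)
ETX@1: {T} ∪ {C,G} = {C,G,T} (union, +1)
ERTX@1: {C,G,T} ∩ {G} = {G} (intersection, +0)
HS@1: {C} ∪ {G} = {C,G} (union, +1)
GHS@1: {T} ∪ {C,G} = {C,G,T} (union, +1)
EGHRSTX@1: {G} ∩ {C,G,T} = {G} (intersection, +0)
TX@2: {G} ∪ {T} = {G,T} (union, +1)
ETX@2: {T} ∩ {G,T} = {T} (intersection, +0)
ERTX@2: {T} ∩ {T} = {T} (intersection, +0)
HS@2: {C} ∪ {T} = {C,T} (union, +1)
GHS@2: {G} ∪ {C,T} = {C,G,T} (union, +1)
EGHRSTX@2: {T} ∩ {C,G,T} = {T} (intersection, +0)
TX@3: {G} ∪ {C} = {C,G} (union, +1)
ETX@3: {A} ∪ {C,G} = {A,C,G} (union, +1)
ERTX@3: {A,C,G} ∪ {T} = {A,C,G,T} (union, +1)
HS@3: {G} ∪ {C} = {C,G} (union, +1)
GHS@3: {T} ∪ {C,G} = {C,G,T} (union, +1)
EGHRSTX@3: {A,C,G,T} ∩ {C,G,T} = {C,G,T} (intersection, +0)
TX@4: {T} ∩ {T} = {T} (intersection, +0)
ETX@4: {A} ∪ {T} = {A,T} (union, +1)
ERTX@4: {A,T} ∩ {T} = {T} (intersection, +0)
HS@4: {G} ∩ {G} = {G} (intersection, +0)
GHS@4: {A} ∪ {G} = {A,G} (union, +1)
EGHRSTX@4: {T} ∪ {A,G} = {A,G,T} (union, +1)
TX@5: {T} ∪ {A} = {A,T} (union, +1)
ETX@5: {T} ∩ {A,T} = {T} (intersection, +0)
ERTX@5: {T} ∩ {T} = {T} (intersection, +0)
HS@5: {T} ∪ {C} = {C,T} (union, +1)
GHS@5: {A} ∪ {C,T} = {A,C,T} (union, +1)
EGHRSTX@5: {T} ∩ {A,C,T} = {T} (intersection, +0)
TX@6: {T} ∪ {A} = {A,T} (union, +1)
ETX@6: {A} ∩ {A,T} = {A} (intersection, +0)
ERTX@6: {A} ∪ {T} = {A,T} (union, +1)
HS@6: {G} ∪ {A} = {A,G} (union, +1)
GHS@6: {C} ∪ {A,G} = {A,C,G} (union, +1)
EGHRSTX@6: {A,T} ∩ {A,C,G} = {A} (intersection, +0)
TX@7: {T} ∪ {C} = {C,T} (union, +1)
ETX@7: {T} ∩ {C,T} = {T} (intersection, +0)
ERTX@7: {T} ∪ {C} = {C,T} (union, +1)
HS@7: {T} ∪ {C} = {C,T} (union, +1)
GHS@7: {G} ∪ {C,T} = {C,G,T} (union, +1)
EGHRSTX@7: {C,T} ∩ {C,G,T} = {C,T} (intersection, +0)
per-site changes: [4, 4, 3, 5, 3, 3, 4, 4]; total = 30

A,C,G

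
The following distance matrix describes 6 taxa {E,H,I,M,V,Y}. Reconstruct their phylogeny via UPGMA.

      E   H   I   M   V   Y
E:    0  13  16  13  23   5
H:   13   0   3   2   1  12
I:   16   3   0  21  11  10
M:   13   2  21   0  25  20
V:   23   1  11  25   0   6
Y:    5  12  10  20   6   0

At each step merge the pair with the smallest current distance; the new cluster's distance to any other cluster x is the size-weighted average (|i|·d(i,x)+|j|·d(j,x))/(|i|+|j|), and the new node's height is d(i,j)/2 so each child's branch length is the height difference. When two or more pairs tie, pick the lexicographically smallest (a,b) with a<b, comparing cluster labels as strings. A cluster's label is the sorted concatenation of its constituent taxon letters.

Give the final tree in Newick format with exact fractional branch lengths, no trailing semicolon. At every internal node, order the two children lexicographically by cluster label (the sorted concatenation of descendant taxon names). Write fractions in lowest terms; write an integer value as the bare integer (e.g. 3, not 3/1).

(((E:5/2,Y:5/2):25/6,((H:1/2,V:1/2):3,I:7/2):19/6):43/30,M:81/10)

1. join H+V (d=1) ⇒ HV; edges |H|=1/2, |V|=1/2
  updated: d(E,HV)=18, d(HV,I)=7, d(HV,M)=27/2, d(HV,Y)=9
2. join E+Y (d=5) ⇒ EY; edges |E|=5/2, |Y|=5/2
  updated: d(EY,HV)=27/2, d(EY,I)=13, d(EY,M)=33/2
3. join HV+I (d=7) ⇒ HIV; edges |HV|=3, |I|=7/2
  updated: d(EY,HIV)=40/3, d(HIV,M)=16
4. join EY+HIV (d=40/3) ⇒ EHIVY; edges |EY|=25/6, |HIV|=19/6
  updated: d(EHIVY,M)=81/5
5. join EHIVY+M (d=81/5) ⇒ EHIMVY; edges |EHIVY|=43/30, |M|=81/10
final tree: (((E:5/2,Y:5/2):25/6,((H:1/2,V:1/2):3,I:7/2):19/6):43/30,M:81/10)
total length: 881/30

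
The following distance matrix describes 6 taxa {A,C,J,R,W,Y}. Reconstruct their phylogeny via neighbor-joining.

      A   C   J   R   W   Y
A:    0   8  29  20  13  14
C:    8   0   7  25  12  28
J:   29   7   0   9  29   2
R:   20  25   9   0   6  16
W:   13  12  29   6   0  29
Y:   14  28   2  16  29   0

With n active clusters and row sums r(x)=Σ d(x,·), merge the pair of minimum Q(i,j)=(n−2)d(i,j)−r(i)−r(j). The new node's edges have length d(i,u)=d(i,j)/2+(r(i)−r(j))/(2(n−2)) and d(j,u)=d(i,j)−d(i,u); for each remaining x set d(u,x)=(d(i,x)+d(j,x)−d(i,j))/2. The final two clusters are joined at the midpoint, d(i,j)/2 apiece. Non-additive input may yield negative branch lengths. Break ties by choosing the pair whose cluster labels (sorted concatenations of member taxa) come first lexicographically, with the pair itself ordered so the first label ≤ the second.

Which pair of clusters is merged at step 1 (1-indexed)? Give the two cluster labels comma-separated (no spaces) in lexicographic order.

J,Y

1. join J+Y (d=2, Q=-157) ⇒ JY; edges |J|=-5/8, |Y|=21/8
  updated: d(A,JY)=41/2, d(C,JY)=33/2, d(JY,R)=23/2, d(JY,W)=28
2. join JY+R (d=23/2, Q=-209/2) ⇒ JRY; edges |JY|=97/12, |R|=41/12
  updated: d(A,JRY)=29/2, d(C,JRY)=15, d(JRY,W)=45/4
3. join A+C (d=8, Q=-109/2) ⇒ AC; edges |A|=33/8, |C|=31/8
  updated: d(AC,JRY)=43/4, d(AC,W)=17/2
4. join AC+JRY (d=43/4, Q=-61/2) ⇒ ACJRY; edges |AC|=4, |JRY|=27/4
  updated: d(ACJRY,W)=9/2
5. join ACJRY+W (d=9/2) ⇒ ACJRWY; edges |ACJRY|=9/4, |W|=9/4
final tree: (((A:33/8,C:31/8):4,((J:-5/8,Y:21/8):97/12,R:41/12):27/4):9/4,W:9/4)
total length: 147/4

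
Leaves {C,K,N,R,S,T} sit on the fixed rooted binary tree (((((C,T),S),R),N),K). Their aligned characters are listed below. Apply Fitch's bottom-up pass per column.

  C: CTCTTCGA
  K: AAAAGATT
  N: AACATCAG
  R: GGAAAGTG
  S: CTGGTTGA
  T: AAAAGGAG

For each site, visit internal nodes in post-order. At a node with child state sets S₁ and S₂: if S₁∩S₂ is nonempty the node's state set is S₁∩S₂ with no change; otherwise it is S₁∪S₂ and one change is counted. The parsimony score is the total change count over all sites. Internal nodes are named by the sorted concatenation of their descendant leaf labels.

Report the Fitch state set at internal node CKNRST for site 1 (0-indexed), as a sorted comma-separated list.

A

CT@0: {C} ∪ {A} = {A,C} (union, +1)
CST@0: {A,C} ∩ {C} = {C} (intersection, +0)
CRST@0: {C} ∪ {G} = {C,G} (union, +1)
CNRST@0: {C,G} ∪ {A} = {A,C,G} (union, +1)
CKNRST@0: {A,C,G} ∩ {A} = {A} (intersection, +0)
CT@1: {T} ∪ {A} = {A,T} (union, +1)
CST@1: {A,T} ∩ {T} = {T} (intersection, +0)
CRST@1: {T} ∪ {G} = {G,T} (union, +1)
CNRST@1: {G,T} ∪ {A} = {A,G,T} (union, +1)
CKNRST@1: {A,G,T} ∩ {A} = {A} (intersection, +0)
CT@2: {C} ∪ {A} = {A,C} (union, +1)
CST@2: {A,C} ∪ {G} = {A,C,G} (union, +1)
CRST@2: {A,C,G} ∩ {A} = {A} (intersection, +0)
CNRST@2: {A} ∪ {C} = {A,C} (union, +1)
CKNRST@2: {A,C} ∩ {A} = {A} (intersection, +0)
CT@3: {T} ∪ {A} = {A,T} (union, +1)
CST@3: {A,T} ∪ {G} = {A,G,T} (union, +1)
CRST@3: {A,G,T} ∩ {A} = {A} (intersection, +0)
CNRST@3: {A} ∩ {A} = {A} (intersection, +0)
CKNRST@3: {A} ∩ {A} = {A} (intersection, +0)
CT@4: {T} ∪ {G} = {G,T} (union, +1)
CST@4: {G,T} ∩ {T} = {T} (intersection, +0)
CRST@4: {T} ∪ {A} = {A,T} (union, +1)
CNRST@4: {A,T} ∩ {T} = {T} (intersection, +0)
CKNRST@4: {T} ∪ {G} = {G,T} (union, +1)
CT@5: {C} ∪ {G} = {C,G} (union, +1)
CST@5: {C,G} ∪ {T} = {C,G,T} (union, +1)
CRST@5: {C,G,T} ∩ {G} = {G} (intersection, +0)
CNRST@5: {G} ∪ {C} = {C,G} (union, +1)
CKNRST@5: {C,G} ∪ {A} = {A,C,G} (union, +1)
CT@6: {G} ∪ {A} = {A,G} (union, +1)
CST@6: {A,G} ∩ {G} = {G} (intersection, +0)
CRST@6: {G} ∪ {T} = {G,T} (union, +1)
CNRST@6: {G,T} ∪ {A} = {A,G,T} (union, +1)
CKNRST@6: {A,G,T} ∩ {T} = {T} (intersection, +0)
CT@7: {A} ∪ {G} = {A,G} (union, +1)
CST@7: {A,G} ∩ {A} = {A} (intersection, +0)
CRST@7: {A} ∪ {G} = {A,G} (union, +1)
CNRST@7: {A,G} ∩ {G} = {G} (intersection, +0)
CKNRST@7: {G} ∪ {T} = {G,T} (union, +1)
per-site changes: [3, 3, 3, 2, 3, 4, 3, 3]; total = 24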